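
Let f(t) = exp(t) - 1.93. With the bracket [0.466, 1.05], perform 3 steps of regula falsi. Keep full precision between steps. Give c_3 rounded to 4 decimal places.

f(0.466000) = -0.336393, f(1.050000) = 0.927651
step 1: c = 0.621417, f(c) = -0.068437 < 0 → new bracket [0.621417, 1.050000]
step 2: c = 0.650863, f(c) = -0.012806 < 0 → new bracket [0.650863, 1.050000]
step 3: c = 0.656298, f(c) = -0.002358 < 0 → new bracket [0.656298, 1.050000]

0.6563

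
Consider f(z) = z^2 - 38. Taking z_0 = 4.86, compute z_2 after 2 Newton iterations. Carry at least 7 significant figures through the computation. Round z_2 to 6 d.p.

6.166831

Newton update: z ← z − f(z)/f'(z).
f'(z) = 2z
z_0 = 4.860000: f = -14.380400, f' = 9.720000 → z_1 = 4.860000 - (-14.380400)/(9.720000) = 6.339465
z_1 = 6.339465: f = 2.188817, f' = 12.678930 → z_2 = 6.339465 - (2.188817)/(12.678930) = 6.166831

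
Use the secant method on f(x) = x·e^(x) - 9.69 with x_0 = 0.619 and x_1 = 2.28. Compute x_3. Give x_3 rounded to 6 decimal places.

f(x_0) = -8.540474, f(x_1) = 12.600831
x_2 = 2.280000 - (12.600831)·(2.280000 - 0.619000)/(12.600831 - (-8.540474)) = 1.289996; f(x_2) = -5.003740
x_3 = 1.289996 - (-5.003740)·(1.289996 - 2.280000)/(-5.003740 - (12.600831)) = 1.571384; f(x_3) = -2.126446

1.571384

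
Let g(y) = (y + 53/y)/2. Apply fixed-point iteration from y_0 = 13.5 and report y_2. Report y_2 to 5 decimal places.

y_1 = g(13.500000) = 8.712963
y_2 = g(8.712963) = 7.397927

7.39793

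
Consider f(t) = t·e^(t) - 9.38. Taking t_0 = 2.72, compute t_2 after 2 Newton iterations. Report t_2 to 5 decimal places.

Newton update: t ← t − f(t)/f'(t).
f'(t) = (t + 1)·e^(t)
t_0 = 2.720000: f = 31.910477, f' = 56.470799 → t_1 = 2.720000 - (31.910477)/(56.470799) = 2.154921
t_1 = 2.154921: f = 9.210946, f' = 27.218153 → t_2 = 2.154921 - (9.210946)/(27.218153) = 1.816509

1.81651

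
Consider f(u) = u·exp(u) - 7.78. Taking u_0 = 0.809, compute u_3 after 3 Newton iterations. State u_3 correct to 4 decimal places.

1.6232

f'(u) = (u + 1)·exp(u)
u_0 = 0.809000: f = -5.963260, f' = 4.062401 → u_1 = 0.809000 - (-5.963260)/(4.062401) = 2.276915
u_1 = 2.276915: f = 14.412106, f' = 31.938673 → u_2 = 2.276915 - (14.412106)/(31.938673) = 1.825672
u_2 = 1.825672: f = 3.551882, f' = 17.538847 → u_3 = 1.825672 - (3.551882)/(17.538847) = 1.623157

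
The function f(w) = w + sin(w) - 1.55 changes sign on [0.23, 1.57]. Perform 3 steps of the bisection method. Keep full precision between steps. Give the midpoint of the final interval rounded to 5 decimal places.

f(0.230000) = -1.092022, f(1.570000) = 1.020000 (opposite signs)
step 1: m = 0.900000, f(m) = 0.133327 > 0 → root in [0.230000, 0.900000]
step 2: m = 0.565000, f(m) = -0.449584 < 0 → root in [0.565000, 0.900000]
step 3: m = 0.732500, f(m) = -0.148770 < 0 → root in [0.732500, 0.900000]
Midpoint of [0.732500, 0.900000] = 0.816250

0.81625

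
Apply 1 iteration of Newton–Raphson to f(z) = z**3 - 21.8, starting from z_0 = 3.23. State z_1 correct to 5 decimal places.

Newton update: z ← z − f(z)/f'(z).
f'(z) = 3z**2
z_0 = 3.230000: f = 11.898267, f' = 31.298700 → z_1 = 3.230000 - (11.898267)/(31.298700) = 2.849848

2.84985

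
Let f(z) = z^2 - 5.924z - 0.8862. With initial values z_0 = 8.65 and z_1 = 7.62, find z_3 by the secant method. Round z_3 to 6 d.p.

6.143486

f(z_0) = 22.693700, f(z_1) = 12.037320
z_2 = 7.620000 - (12.037320)·(7.620000 - 8.650000)/(12.037320 - (22.693700)) = 6.456524; f(z_2) = 2.552056
z_3 = 6.456524 - (2.552056)·(6.456524 - 7.620000)/(2.552056 - (12.037320)) = 6.143486; f(z_3) = 0.462206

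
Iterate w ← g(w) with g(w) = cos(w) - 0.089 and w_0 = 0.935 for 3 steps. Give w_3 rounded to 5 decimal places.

w_1 = g(0.935000) = 0.504818
w_2 = g(0.504818) = 0.786262
w_3 = g(0.786262) = 0.617495

0.61750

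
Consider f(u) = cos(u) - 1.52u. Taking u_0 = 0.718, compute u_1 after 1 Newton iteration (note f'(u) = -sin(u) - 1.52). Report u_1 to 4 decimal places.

Newton update: u ← u − f(u)/f'(u).
u_0 = 0.718000: f = -0.338237, f' = -2.177880 → u_1 = 0.718000 - (-0.338237)/(-2.177880) = 0.562694

0.5627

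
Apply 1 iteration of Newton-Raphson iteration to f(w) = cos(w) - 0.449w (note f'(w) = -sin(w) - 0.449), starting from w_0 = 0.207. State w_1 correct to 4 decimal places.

1.5602

w_0 = 0.207000: f = 0.885709, f' = -0.654525 → w_1 = 0.207000 - (0.885709)/(-0.654525) = 1.560209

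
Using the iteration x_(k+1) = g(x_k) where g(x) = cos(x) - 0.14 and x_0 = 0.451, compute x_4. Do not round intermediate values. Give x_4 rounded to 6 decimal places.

x_1 = g(0.451000) = 0.760012
x_2 = g(0.760012) = 0.584828
x_3 = g(0.584828) = 0.693807
x_4 = g(0.693807) = 0.628817

0.628817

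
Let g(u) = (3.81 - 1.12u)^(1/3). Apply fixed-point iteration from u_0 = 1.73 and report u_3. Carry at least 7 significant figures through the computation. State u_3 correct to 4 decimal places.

1.3208

u_1 = g(1.730000) = 1.232536
u_2 = g(1.232536) = 1.344340
u_3 = g(1.344340) = 1.320836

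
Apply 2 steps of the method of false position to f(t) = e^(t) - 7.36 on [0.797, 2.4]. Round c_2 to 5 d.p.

1.94464

f(0.797000) = -5.141126, f(2.400000) = 3.663176
step 1: c = 1.733045, f(c) = -1.702143 < 0 → new bracket [1.733045, 2.400000]
step 2: c = 1.944636, f(c) = -0.368913 < 0 → new bracket [1.944636, 2.400000]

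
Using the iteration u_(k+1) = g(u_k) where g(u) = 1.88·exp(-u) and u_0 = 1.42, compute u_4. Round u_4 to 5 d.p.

u_1 = g(1.420000) = 0.454422
u_2 = g(0.454422) = 1.193451
u_3 = g(1.193451) = 0.569965
u_4 = g(0.569965) = 1.063225

1.06322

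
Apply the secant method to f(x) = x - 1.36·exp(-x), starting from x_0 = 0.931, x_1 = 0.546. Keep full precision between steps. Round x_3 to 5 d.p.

Secant update: x_(k+1) = x_k − f(x_k)·(x_k − x_(k-1))/(f(x_k) − f(x_(k-1))).
f(x_0) = 0.394943, f(x_1) = -0.241797
x_2 = 0.546000 - (-0.241797)·(0.546000 - 0.931000)/(-0.241797 - (0.394943)) = 0.692201; f(x_2) = 0.011556
x_3 = 0.692201 - (0.011556)·(0.692201 - 0.546000)/(0.011556 - (-0.241797)) = 0.685532; f(x_3) = 0.000333

0.68553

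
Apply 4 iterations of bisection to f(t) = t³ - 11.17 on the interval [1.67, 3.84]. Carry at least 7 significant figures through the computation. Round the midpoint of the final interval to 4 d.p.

2.2803

f(1.670000) = -6.512537, f(3.840000) = 45.453104 (opposite signs)
step 1: m = 2.755000, f(m) = 9.740519 > 0 → root in [1.670000, 2.755000]
step 2: m = 2.212500, f(m) = -0.339467 < 0 → root in [2.212500, 2.755000]
step 3: m = 2.483750, f(m) = 4.152289 > 0 → root in [2.212500, 2.483750]
step 4: m = 2.348125, f(m) = 1.776836 > 0 → root in [2.212500, 2.348125]
Midpoint of [2.212500, 2.348125] = 2.280312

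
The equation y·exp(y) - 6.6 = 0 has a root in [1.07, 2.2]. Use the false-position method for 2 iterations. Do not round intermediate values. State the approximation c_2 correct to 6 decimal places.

f(1.070000) = -3.480544, f(2.200000) = 13.255030
step 1: c = 1.305009, f(c) = -1.787487 < 0 → new bracket [1.305009, 2.200000]
step 2: c = 1.411360, f(c) = -0.811264 < 0 → new bracket [1.411360, 2.200000]

1.411360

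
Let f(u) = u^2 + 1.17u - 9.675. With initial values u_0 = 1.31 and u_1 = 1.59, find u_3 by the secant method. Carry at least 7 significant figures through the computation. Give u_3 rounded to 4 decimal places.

f(u_0) = -6.426200, f(u_1) = -5.286600
u_2 = 1.590000 - (-5.286600)·(1.590000 - 1.310000)/(-5.286600 - (-6.426200)) = 2.888919; f(u_2) = 2.050888
u_3 = 2.888919 - (2.050888)·(2.888919 - 1.590000)/(2.050888 - (-5.286600)) = 2.525860; f(u_3) = -0.339772

2.5259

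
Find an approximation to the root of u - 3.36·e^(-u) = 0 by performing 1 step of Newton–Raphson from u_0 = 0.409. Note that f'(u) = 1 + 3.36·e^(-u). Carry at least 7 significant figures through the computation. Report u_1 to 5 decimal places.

Newton update: u ← u − f(u)/f'(u).
u_0 = 0.409000: f = -1.823096, f' = 3.232096 → u_1 = 0.409000 - (-1.823096)/(3.232096) = 0.973060

0.97306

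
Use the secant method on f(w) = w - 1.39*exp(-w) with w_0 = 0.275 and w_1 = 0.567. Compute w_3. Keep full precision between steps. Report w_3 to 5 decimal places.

0.69393

f(w_0) = -0.780805, f(w_1) = -0.221442
w_2 = 0.567000 - (-0.221442)·(0.567000 - 0.275000)/(-0.221442 - (-0.780805)) = 0.682598; f(w_2) = -0.019773
w_3 = 0.682598 - (-0.019773)·(0.682598 - 0.567000)/(-0.019773 - (-0.221442)) = 0.693932; f(w_3) = -0.000523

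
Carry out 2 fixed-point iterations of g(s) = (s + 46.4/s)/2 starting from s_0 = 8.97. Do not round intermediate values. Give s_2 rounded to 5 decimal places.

6.81652

s_1 = g(8.970000) = 7.071399
s_2 = g(7.071399) = 6.816521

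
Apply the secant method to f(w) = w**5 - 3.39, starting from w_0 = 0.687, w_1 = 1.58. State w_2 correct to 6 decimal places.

f(w_0) = -3.236967, f(w_1) = 6.456580
w_2 = 1.580000 - (6.456580)·(1.580000 - 0.687000)/(6.456580 - (-3.236967)) = 0.985200; f(w_2) = -2.461844

0.985200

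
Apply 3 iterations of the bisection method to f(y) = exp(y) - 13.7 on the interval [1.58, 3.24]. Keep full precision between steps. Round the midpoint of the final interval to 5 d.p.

2.51375

f(1.580000) = -8.845044, f(3.240000) = 11.833722 (opposite signs)
step 1: m = 2.410000, f(m) = -2.566039 < 0 → root in [2.410000, 3.240000]
step 2: m = 2.825000, f(m) = 3.160945 > 0 → root in [2.410000, 2.825000]
step 3: m = 2.617500, f(m) = 0.001427 > 0 → root in [2.410000, 2.617500]
Midpoint of [2.410000, 2.617500] = 2.513750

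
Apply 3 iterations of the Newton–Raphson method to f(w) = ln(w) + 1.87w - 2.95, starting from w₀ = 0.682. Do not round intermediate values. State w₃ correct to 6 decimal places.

1.398270

f'(w) = 1/w + 1.87
w_0 = 0.682000: f = -2.057386, f' = 3.336276 → w_1 = 0.682000 - (-2.057386)/(3.336276) = 1.298671
w_1 = 1.298671: f = -0.260143, f' = 2.640018 → w_2 = 1.298671 - (-0.260143)/(2.640018) = 1.397210
w_2 = 1.397210: f = -0.002741, f' = 2.585712 → w_3 = 1.397210 - (-0.002741)/(2.585712) = 1.398270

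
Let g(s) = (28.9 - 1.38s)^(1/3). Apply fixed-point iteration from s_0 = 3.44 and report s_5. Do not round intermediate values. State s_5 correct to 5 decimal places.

2.91901

s_1 = g(3.440000) = 2.890608
s_2 = g(2.890608) = 2.920542
s_3 = g(2.920542) = 2.918927
s_4 = g(2.918927) = 2.919014
s_5 = g(2.919014) = 2.919009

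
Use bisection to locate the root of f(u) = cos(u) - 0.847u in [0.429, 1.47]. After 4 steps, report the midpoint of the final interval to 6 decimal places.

f(0.429000) = 0.546019, f(1.470000) = -1.144464 (opposite signs)
step 1: m = 0.949500, f(m) = -0.222137 < 0 → root in [0.429000, 0.949500]
step 2: m = 0.689250, f(m) = 0.187928 > 0 → root in [0.689250, 0.949500]
step 3: m = 0.819375, f(m) = -0.011333 < 0 → root in [0.689250, 0.819375]
step 4: m = 0.754312, f(m) = 0.089840 > 0 → root in [0.754312, 0.819375]
Midpoint of [0.754312, 0.819375] = 0.786844

0.786844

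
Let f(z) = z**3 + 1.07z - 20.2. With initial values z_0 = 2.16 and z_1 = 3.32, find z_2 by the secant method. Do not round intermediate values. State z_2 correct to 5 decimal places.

2.48643

f(z_0) = -7.811104, f(z_1) = 19.946768
z_2 = 3.320000 - (19.946768)·(3.320000 - 2.160000)/(19.946768 - (-7.811104)) = 2.486426; f(z_2) = -2.167665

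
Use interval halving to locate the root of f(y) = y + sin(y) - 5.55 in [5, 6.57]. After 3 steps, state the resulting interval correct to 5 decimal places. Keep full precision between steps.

[5.78500, 5.98125]

f(5.000000) = -1.508924, f(6.570000) = 1.302898 (opposite signs)
step 1: m = 5.785000, f(m) = -0.242832 < 0 → root in [5.785000, 6.570000]
step 2: m = 6.177500, f(m) = 0.522011 > 0 → root in [5.785000, 6.177500]
step 3: m = 5.981250, f(m) = 0.133881 > 0 → root in [5.785000, 5.981250]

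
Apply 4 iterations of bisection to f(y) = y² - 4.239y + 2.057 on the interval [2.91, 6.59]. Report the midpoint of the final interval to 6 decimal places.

f(2.910000) = -1.810390, f(6.590000) = 17.550090 (opposite signs)
step 1: m = 4.750000, f(m) = 4.484250 > 0 → root in [2.910000, 4.750000]
step 2: m = 3.830000, f(m) = 0.490530 > 0 → root in [2.910000, 3.830000]
step 3: m = 3.370000, f(m) = -0.871530 < 0 → root in [3.370000, 3.830000]
step 4: m = 3.600000, f(m) = -0.243400 < 0 → root in [3.600000, 3.830000]
Midpoint of [3.600000, 3.830000] = 3.715000

3.715000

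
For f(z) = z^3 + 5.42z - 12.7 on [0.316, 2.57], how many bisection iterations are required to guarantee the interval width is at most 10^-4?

15

Initial width b − a = 2.57 − 0.316 = 2.254000.
After n steps the width is (b−a)/2^n; need (b−a)/2^n ≤ 10^-4.
So n ≥ log₂(2.254000/10^-4) = log₂(22540.0000) ≈ 14.4602.
Hence n = 15.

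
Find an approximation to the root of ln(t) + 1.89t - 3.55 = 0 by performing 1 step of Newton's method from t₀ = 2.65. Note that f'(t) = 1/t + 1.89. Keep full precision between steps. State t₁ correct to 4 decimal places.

1.5769

t_0 = 2.650000: f = 2.433060, f' = 2.267358 → t_1 = 2.650000 - (2.433060)/(2.267358) = 1.576919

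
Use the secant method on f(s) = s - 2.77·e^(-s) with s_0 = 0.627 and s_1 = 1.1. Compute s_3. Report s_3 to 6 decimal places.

f(s_0) = -0.852712, f(s_1) = 0.177947
s_2 = 1.100000 - (0.177947)·(1.100000 - 0.627000)/(0.177947 - (-0.852712)) = 1.018335; f(s_2) = 0.017822
s_3 = 1.018335 - (0.017822)·(1.018335 - 1.100000)/(0.017822 - (0.177947)) = 1.009245; f(s_3) = -0.000403

1.009245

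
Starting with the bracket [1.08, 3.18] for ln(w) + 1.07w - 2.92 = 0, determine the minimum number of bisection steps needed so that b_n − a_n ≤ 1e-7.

Initial width b − a = 3.18 − 1.08 = 2.100000.
After n steps the width is (b−a)/2^n; need (b−a)/2^n ≤ 1e-7.
So n ≥ log₂(2.100000/1e-7) = log₂(21000000.0000) ≈ 24.3239.
Hence n = 25.

25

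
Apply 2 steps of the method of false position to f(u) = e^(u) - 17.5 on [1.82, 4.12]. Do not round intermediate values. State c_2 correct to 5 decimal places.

2.56021

False-position update: c = (a·f(b) − b·f(a))/(f(b) − f(a)); replace the endpoint whose sign matches f(c).
f(1.820000) = -11.328142, f(4.120000) = 44.059242
step 1: c = 2.290409, f(c) = -7.621022 < 0 → new bracket [2.290409, 4.120000]
step 2: c = 2.560209, f(c) = -4.561474 < 0 → new bracket [2.560209, 4.120000]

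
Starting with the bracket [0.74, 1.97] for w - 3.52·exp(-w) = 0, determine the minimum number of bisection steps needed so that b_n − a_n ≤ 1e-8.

27

Initial width b − a = 1.97 − 0.74 = 1.230000.
After n steps the width is (b−a)/2^n; need (b−a)/2^n ≤ 1e-8.
So n ≥ log₂(1.230000/1e-8) = log₂(123000000.0000) ≈ 26.8741.
Hence n = 27.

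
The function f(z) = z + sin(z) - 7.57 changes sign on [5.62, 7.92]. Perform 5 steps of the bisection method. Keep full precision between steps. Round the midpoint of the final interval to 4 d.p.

6.9497

f(5.620000) = -2.565630, f(7.920000) = 1.347822 (opposite signs)
step 1: m = 6.770000, f(m) = -0.332187 < 0 → root in [6.770000, 7.920000]
step 2: m = 7.345000, f(m) = 0.648241 > 0 → root in [6.770000, 7.345000]
step 3: m = 7.057500, f(m) = 0.186726 > 0 → root in [6.770000, 7.057500]
step 4: m = 6.913750, f(m) = -0.066649 < 0 → root in [6.913750, 7.057500]
step 5: m = 6.985625, f(m) = 0.061707 > 0 → root in [6.913750, 6.985625]
Midpoint of [6.913750, 6.985625] = 6.949687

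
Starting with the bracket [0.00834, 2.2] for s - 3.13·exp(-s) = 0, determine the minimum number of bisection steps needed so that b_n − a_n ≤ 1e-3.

Initial width b − a = 2.2 − 0.00834 = 2.191660.
After n steps the width is (b−a)/2^n; need (b−a)/2^n ≤ 1e-3.
So n ≥ log₂(2.191660/1e-3) = log₂(2191.6600) ≈ 11.0978.
Hence n = 12.

12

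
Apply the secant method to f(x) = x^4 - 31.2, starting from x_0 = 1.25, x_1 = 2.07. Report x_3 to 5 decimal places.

f(x_0) = -28.758594, f(x_1) = -12.839632
x_2 = 2.070000 - (-12.839632)·(2.070000 - 1.250000)/(-12.839632 - (-28.758594)) = 2.731381; f(x_2) = 24.458194
x_3 = 2.731381 - (24.458194)·(2.731381 - 2.070000)/(24.458194 - (-12.839632)) = 2.297678; f(x_3) = -3.328744

2.29768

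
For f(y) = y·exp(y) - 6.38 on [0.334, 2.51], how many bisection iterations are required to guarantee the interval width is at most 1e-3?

12

Initial width b − a = 2.51 − 0.334 = 2.176000.
After n steps the width is (b−a)/2^n; need (b−a)/2^n ≤ 1e-3.
So n ≥ log₂(2.176000/1e-3) = log₂(2176.0000) ≈ 11.0875.
Hence n = 12.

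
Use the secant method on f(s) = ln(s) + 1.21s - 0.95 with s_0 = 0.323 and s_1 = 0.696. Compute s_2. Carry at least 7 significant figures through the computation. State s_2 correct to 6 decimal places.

f(s_0) = -1.689273, f(s_1) = -0.470246
s_2 = 0.696000 - (-0.470246)·(0.696000 - 0.323000)/(-0.470246 - (-1.689273)) = 0.839887; f(s_2) = -0.108226

0.839887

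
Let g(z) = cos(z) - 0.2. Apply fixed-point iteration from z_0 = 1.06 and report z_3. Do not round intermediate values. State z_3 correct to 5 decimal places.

0.52582

z_1 = g(1.060000) = 0.288872
z_2 = g(0.288872) = 0.758566
z_3 = g(0.758566) = 0.525823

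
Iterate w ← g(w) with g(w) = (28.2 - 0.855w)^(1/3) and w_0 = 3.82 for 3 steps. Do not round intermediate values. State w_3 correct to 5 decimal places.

w_1 = g(3.820000) = 2.921438
w_2 = g(2.921438) = 2.951141
w_3 = g(2.951141) = 2.950169

2.95017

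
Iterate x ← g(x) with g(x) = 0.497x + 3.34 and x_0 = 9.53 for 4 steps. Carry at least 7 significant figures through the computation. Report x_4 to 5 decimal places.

x_1 = g(9.530000) = 8.076410
x_2 = g(8.076410) = 7.353976
x_3 = g(7.353976) = 6.994926
x_4 = g(6.994926) = 6.816478

6.81648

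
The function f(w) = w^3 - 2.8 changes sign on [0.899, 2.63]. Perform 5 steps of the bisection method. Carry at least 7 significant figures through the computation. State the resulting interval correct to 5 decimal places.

[1.38584, 1.43994]

f(0.899000) = -2.073427, f(2.630000) = 15.391447 (opposite signs)
step 1: m = 1.764500, f(m) = 2.693701 > 0 → root in [0.899000, 1.764500]
step 2: m = 1.331750, f(m) = -0.438064 < 0 → root in [1.331750, 1.764500]
step 3: m = 1.548125, f(m) = 0.910377 > 0 → root in [1.331750, 1.548125]
step 4: m = 1.439938, f(m) = 0.185595 > 0 → root in [1.331750, 1.439938]
step 5: m = 1.385844, f(m) = -0.138400 < 0 → root in [1.385844, 1.439938]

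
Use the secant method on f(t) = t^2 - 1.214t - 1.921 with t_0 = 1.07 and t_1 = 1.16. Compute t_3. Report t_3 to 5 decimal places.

1.80859

f(t_0) = -2.075080, f(t_1) = -1.983640
t_2 = 1.160000 - (-1.983640)·(1.160000 - 1.070000)/(-1.983640 - (-2.075080)) = 3.112402; f(t_2) = 3.987588
t_3 = 3.112402 - (3.987588)·(3.112402 - 1.160000)/(3.987588 - (-1.983640)) = 1.808587; f(t_3) = -0.845637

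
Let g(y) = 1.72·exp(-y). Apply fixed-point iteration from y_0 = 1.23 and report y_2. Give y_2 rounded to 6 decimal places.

y_1 = g(1.230000) = 0.502743
y_2 = g(0.502743) = 1.040375

1.040375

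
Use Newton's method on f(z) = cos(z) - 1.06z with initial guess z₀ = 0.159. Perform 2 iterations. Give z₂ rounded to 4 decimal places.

0.7161

f'(z) = -sin(z) - 1.06
z_0 = 0.159000: f = 0.818846, f' = -1.218331 → z_1 = 0.159000 - (0.818846)/(-1.218331) = 0.831105
z_1 = 0.831105: f = -0.206911, f' = -1.798677 → z_2 = 0.831105 - (-0.206911)/(-1.798677) = 0.716070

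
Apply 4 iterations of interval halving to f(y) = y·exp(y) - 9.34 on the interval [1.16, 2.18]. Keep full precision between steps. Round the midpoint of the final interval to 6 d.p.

f(1.160000) = -5.639677, f(2.180000) = 9.944948 (opposite signs)
step 1: m = 1.670000, f(m) = -0.468680 < 0 → root in [1.670000, 2.180000]
step 2: m = 1.925000, f(m) = 3.856161 > 0 → root in [1.670000, 1.925000]
step 3: m = 1.797500, f(m) = 1.507090 > 0 → root in [1.670000, 1.797500]
step 4: m = 1.733750, f(m) = 0.476226 > 0 → root in [1.670000, 1.733750]
Midpoint of [1.670000, 1.733750] = 1.701875

1.701875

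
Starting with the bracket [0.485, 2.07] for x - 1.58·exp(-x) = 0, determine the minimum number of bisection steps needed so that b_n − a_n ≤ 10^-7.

24

Initial width b − a = 2.07 − 0.485 = 1.585000.
After n steps the width is (b−a)/2^n; need (b−a)/2^n ≤ 10^-7.
So n ≥ log₂(1.585000/10^-7) = log₂(15850000.0000) ≈ 23.9180.
Hence n = 24.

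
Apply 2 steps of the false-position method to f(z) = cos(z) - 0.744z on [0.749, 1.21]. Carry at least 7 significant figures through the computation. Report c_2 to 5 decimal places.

0.86792

f(0.749000) = 0.175114, f(1.210000) = -0.547221
step 1: c = 0.860759, f(c) = 0.011457 > 0 → new bracket [0.860759, 1.210000]
step 2: c = 0.867921, f(c) = 0.000681 > 0 → new bracket [0.867921, 1.210000]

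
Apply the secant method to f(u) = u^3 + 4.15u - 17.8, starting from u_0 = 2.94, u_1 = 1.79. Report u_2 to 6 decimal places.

Secant update: u_(k+1) = u_k − f(u_k)·(u_k − u_(k-1))/(f(u_k) − f(u_(k-1))).
f(u_0) = 19.813184, f(u_1) = -4.636161
u_2 = 1.790000 - (-4.636161)·(1.790000 - 2.940000)/(-4.636161 - (19.813184)) = 2.008067; f(u_2) = -1.369334

2.008067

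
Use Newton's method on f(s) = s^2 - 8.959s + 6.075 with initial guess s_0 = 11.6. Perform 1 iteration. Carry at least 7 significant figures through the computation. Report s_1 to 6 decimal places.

f'(s) = 2s - 8.959
s_0 = 11.600000: f = 36.710600, f' = 14.241000 → s_1 = 11.600000 - (36.710600)/(14.241000) = 9.022189

9.022189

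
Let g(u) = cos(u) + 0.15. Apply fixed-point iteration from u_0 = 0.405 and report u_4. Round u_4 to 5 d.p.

0.72557

u_1 = g(0.405000) = 1.069102
u_2 = g(1.069102) = 0.630911
u_3 = g(0.630911) = 0.957490
u_4 = g(0.957490) = 0.725574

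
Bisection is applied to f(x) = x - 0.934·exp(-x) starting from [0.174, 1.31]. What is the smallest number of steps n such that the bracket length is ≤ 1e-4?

14

Initial width b − a = 1.31 − 0.174 = 1.136000.
After n steps the width is (b−a)/2^n; need (b−a)/2^n ≤ 1e-4.
So n ≥ log₂(1.136000/1e-4) = log₂(11360.0000) ≈ 13.4717.
Hence n = 14.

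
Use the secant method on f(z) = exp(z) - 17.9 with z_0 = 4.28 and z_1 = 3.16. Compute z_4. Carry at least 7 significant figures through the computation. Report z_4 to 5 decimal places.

2.88611

Secant update: z_(k+1) = z_k − f(z_k)·(z_k − z_(k-1))/(f(z_k) − f(z_(k-1))).
f(z_0) = 54.340440, f(z_1) = 5.670596
z_2 = 3.160000 - (5.670596)·(3.160000 - 4.280000)/(5.670596 - (54.340440)) = 3.029507; f(z_2) = 2.787034
z_3 = 3.029507 - (2.787034)·(3.029507 - 3.160000)/(2.787034 - (5.670596)) = 2.903383; f(z_3) = 0.335724
z_4 = 2.903383 - (0.335724)·(2.903383 - 3.029507)/(0.335724 - (2.787034)) = 2.886109; f(z_4) = 0.023432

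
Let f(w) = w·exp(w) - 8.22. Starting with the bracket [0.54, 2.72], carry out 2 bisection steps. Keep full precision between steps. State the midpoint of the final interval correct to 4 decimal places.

f(0.540000) = -7.293356, f(2.720000) = 33.070477 (opposite signs)
step 1: m = 1.630000, f(m) = 0.099316 > 0 → root in [0.540000, 1.630000]
step 2: m = 1.085000, f(m) = -5.009008 < 0 → root in [1.085000, 1.630000]
Midpoint of [1.085000, 1.630000] = 1.357500

1.3575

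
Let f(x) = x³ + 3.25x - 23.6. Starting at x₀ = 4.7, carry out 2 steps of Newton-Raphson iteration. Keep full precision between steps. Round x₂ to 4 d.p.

2.6674

f'(x) = 3x² + 3.25
x_0 = 4.700000: f = 95.498000, f' = 69.520000 → x_1 = 4.700000 - (95.498000)/(69.520000) = 3.326323
x_1 = 3.326323: f = 24.014413, f' = 36.443281 → x_2 = 3.326323 - (24.014413)/(36.443281) = 2.667370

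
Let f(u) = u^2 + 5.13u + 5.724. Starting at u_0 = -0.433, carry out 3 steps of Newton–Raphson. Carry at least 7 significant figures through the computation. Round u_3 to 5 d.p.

-1.63912

f'(u) = 2u + 5.13
u_0 = -0.433000: f = 3.690199, f' = 4.264000 → u_1 = -0.433000 - (3.690199)/(4.264000) = -1.298431
u_1 = -1.298431: f = 0.748971, f' = 2.533137 → u_2 = -1.298431 - (0.748971)/(2.533137) = -1.594101
u_2 = -1.594101: f = 0.087420, f' = 1.941799 → u_3 = -1.594101 - (0.087420)/(1.941799) = -1.639121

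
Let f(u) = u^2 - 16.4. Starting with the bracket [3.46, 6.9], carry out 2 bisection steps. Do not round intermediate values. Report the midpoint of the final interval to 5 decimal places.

3.89000

f(3.460000) = -4.428400, f(6.900000) = 31.210000 (opposite signs)
step 1: m = 5.180000, f(m) = 10.432400 > 0 → root in [3.460000, 5.180000]
step 2: m = 4.320000, f(m) = 2.262400 > 0 → root in [3.460000, 4.320000]
Midpoint of [3.460000, 4.320000] = 3.890000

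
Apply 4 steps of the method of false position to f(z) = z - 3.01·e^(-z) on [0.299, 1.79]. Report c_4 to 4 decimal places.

f(0.299000) = -1.933094, f(1.790000) = 1.287450
step 1: c = 1.193955, f(c) = 0.281864 > 0 → new bracket [0.299000, 1.193955]
step 2: c = 1.080068, f(c) = 0.057955 > 0 → new bracket [0.299000, 1.080068]
step 3: c = 1.057333, f(c) = 0.011716 > 0 → new bracket [0.299000, 1.057333]
step 4: c = 1.052765, f(c) = 0.002360 > 0 → new bracket [0.299000, 1.052765]

1.0528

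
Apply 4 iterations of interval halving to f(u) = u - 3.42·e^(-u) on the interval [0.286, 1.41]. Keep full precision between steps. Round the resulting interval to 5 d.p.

f(0.286000) = -2.283318, f(1.410000) = 0.575030 (opposite signs)
step 1: m = 0.848000, f(m) = -0.616686 < 0 → root in [0.848000, 1.410000]
step 2: m = 1.129000, f(m) = 0.023121 > 0 → root in [0.848000, 1.129000]
step 3: m = 0.988500, f(m) = -0.284200 < 0 → root in [0.988500, 1.129000]
step 4: m = 1.058750, f(m) = -0.127611 < 0 → root in [1.058750, 1.129000]

[1.05875, 1.12900]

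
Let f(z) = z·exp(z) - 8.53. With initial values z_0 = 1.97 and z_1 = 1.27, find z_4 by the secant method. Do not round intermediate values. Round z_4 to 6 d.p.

1.644104

f(z_0) = 5.596233, f(z_1) = -4.007717
z_2 = 1.270000 - (-4.007717)·(1.270000 - 1.970000)/(-4.007717 - (5.596233)) = 1.562109; f(z_2) = -1.080506
z_3 = 1.562109 - (-1.080506)·(1.562109 - 1.270000)/(-1.080506 - (-4.007717)) = 1.669934; f(z_3) = 0.340382
z_4 = 1.669934 - (0.340382)·(1.669934 - 1.562109)/(0.340382 - (-1.080506)) = 1.644104; f(z_4) = -0.019512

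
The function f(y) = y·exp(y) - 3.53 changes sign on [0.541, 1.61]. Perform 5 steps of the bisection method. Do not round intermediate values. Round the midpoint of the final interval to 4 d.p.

1.1256

f(0.541000) = -2.600711, f(1.610000) = 4.524526 (opposite signs)
step 1: m = 1.075500, f(m) = -0.377217 < 0 → root in [1.075500, 1.610000]
step 2: m = 1.342750, f(m) = 1.612142 > 0 → root in [1.075500, 1.342750]
step 3: m = 1.209125, f(m) = 0.521236 > 0 → root in [1.075500, 1.209125]
step 4: m = 1.142313, f(m) = 0.050016 > 0 → root in [1.075500, 1.142313]
step 5: m = 1.108906, f(m) = -0.168859 < 0 → root in [1.108906, 1.142313]
Midpoint of [1.108906, 1.142313] = 1.125609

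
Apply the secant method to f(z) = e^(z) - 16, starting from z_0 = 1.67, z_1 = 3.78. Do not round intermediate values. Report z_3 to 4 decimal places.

f(z_0) = -10.687832, f(z_1) = 27.816042
z_2 = 3.780000 - (27.816042)·(3.780000 - 1.670000)/(27.816042 - (-10.687832)) = 2.255690; f(z_2) = -6.458127
z_3 = 2.255690 - (-6.458127)·(2.255690 - 3.780000)/(-6.458127 - (27.816042)) = 2.542909; f(z_3) = -3.283394

2.5429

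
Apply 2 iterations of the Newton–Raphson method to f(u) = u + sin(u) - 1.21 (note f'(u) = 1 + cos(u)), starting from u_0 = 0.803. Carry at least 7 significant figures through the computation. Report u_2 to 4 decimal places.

0.6249

u_0 = 0.803000: f = 0.312443, f' = 1.694552 → u_1 = 0.803000 - (0.312443)/(1.694552) = 0.618619
u_1 = 0.618619: f = -0.011470, f' = 1.814680 → u_2 = 0.618619 - (-0.011470)/(1.814680) = 0.624940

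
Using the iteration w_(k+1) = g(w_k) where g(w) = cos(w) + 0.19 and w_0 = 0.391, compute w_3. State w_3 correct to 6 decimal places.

0.997673

w_1 = g(0.391000) = 1.114528
w_2 = g(1.114528) = 0.630601
w_3 = g(0.630601) = 0.997673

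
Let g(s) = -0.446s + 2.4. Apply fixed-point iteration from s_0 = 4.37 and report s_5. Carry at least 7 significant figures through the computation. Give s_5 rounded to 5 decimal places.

1.61192

s_1 = g(4.370000) = 0.450980
s_2 = g(0.450980) = 2.198863
s_3 = g(2.198863) = 1.419307
s_4 = g(1.419307) = 1.766989
s_5 = g(1.766989) = 1.611923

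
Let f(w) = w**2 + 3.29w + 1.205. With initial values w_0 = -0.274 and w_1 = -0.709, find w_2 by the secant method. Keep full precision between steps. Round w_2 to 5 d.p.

f(w_0) = 0.378616, f(w_1) = -0.624929
w_2 = -0.709000 - (-0.624929)·(-0.709000 - -0.274000)/(-0.624929 - (0.378616)) = -0.438116; f(w_2) = -0.044456

-0.43812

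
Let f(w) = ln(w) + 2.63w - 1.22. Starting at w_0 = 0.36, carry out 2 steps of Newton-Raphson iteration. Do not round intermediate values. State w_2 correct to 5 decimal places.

f'(w) = 1/w + 2.63
w_0 = 0.360000: f = -1.294851, f' = 5.407778 → w_1 = 0.360000 - (-1.294851)/(5.407778) = 0.599442
w_1 = 0.599442: f = -0.155222, f' = 4.298217 → w_2 = 0.599442 - (-0.155222)/(4.298217) = 0.635555

0.63556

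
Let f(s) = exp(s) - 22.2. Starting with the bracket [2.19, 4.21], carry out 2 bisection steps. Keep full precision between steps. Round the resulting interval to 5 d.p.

[2.69500, 3.20000]

f(2.190000) = -13.264787, f(4.210000) = 45.156540 (opposite signs)
step 1: m = 3.200000, f(m) = 2.332530 > 0 → root in [2.190000, 3.200000]
step 2: m = 2.695000, f(m) = -7.394481 < 0 → root in [2.695000, 3.200000]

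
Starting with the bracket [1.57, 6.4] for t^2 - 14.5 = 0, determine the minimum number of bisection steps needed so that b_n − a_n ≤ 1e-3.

Initial width b − a = 6.4 − 1.57 = 4.830000.
After n steps the width is (b−a)/2^n; need (b−a)/2^n ≤ 1e-3.
So n ≥ log₂(4.830000/1e-3) = log₂(4830.0000) ≈ 12.2378.
Hence n = 13.

13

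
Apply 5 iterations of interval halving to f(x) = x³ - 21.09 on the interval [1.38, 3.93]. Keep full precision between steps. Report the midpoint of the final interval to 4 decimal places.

f(1.380000) = -18.461928, f(3.930000) = 39.608457 (opposite signs)
step 1: m = 2.655000, f(m) = -2.374839 < 0 → root in [2.655000, 3.930000]
step 2: m = 3.292500, f(m) = 14.602531 > 0 → root in [2.655000, 3.292500]
step 3: m = 2.973750, f(m) = 5.207433 > 0 → root in [2.655000, 2.973750]
step 4: m = 2.814375, f(m) = 1.201839 > 0 → root in [2.655000, 2.814375]
step 5: m = 2.734688, f(m) = -0.638597 < 0 → root in [2.734688, 2.814375]
Midpoint of [2.734688, 2.814375] = 2.774531

2.7745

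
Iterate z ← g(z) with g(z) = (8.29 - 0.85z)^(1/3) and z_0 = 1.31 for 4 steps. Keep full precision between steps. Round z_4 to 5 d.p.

1.88410

z_1 = g(1.310000) = 1.928876
z_2 = g(1.928876) = 1.880545
z_3 = g(1.880545) = 1.884409
z_4 = g(1.884409) = 1.884101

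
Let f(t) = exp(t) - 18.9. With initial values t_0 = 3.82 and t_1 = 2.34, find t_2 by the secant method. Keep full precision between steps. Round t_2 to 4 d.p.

2.6979

f(t_0) = 26.704208, f(t_1) = -8.518763
t_2 = 2.340000 - (-8.518763)·(2.340000 - 3.820000)/(-8.518763 - (26.704208)) = 2.697942; f(t_2) = -4.050864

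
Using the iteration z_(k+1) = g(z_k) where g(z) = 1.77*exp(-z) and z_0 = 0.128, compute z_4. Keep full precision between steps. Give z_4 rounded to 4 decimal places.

z_1 = g(0.128000) = 1.557340
z_2 = g(1.557340) = 0.372931
z_3 = g(0.372931) = 1.219021
z_4 = g(1.219021) = 0.523069

0.5231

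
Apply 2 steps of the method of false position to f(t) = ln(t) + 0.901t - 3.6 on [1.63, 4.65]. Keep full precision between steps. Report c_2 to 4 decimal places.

2.8462

f(1.630000) = -1.642790, f(4.650000) = 2.126517
step 1: c = 2.946217, f(c) = 0.135063 > 0 → new bracket [1.630000, 2.946217]
step 2: c = 2.846224, f(c) = 0.010441 > 0 → new bracket [1.630000, 2.846224]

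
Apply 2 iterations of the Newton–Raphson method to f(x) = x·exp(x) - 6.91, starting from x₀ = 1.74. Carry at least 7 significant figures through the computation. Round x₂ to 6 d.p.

1.517202

Newton update: x ← x − f(x)/f'(x).
f'(x) = (x + 1)·exp(x)
x_0 = 1.740000: f = 3.003378, f' = 15.610721 → x_1 = 1.740000 - (3.003378)/(15.610721) = 1.547608
x_1 = 1.547608: f = 0.364089, f' = 11.974303 → x_2 = 1.547608 - (0.364089)/(11.974303) = 1.517202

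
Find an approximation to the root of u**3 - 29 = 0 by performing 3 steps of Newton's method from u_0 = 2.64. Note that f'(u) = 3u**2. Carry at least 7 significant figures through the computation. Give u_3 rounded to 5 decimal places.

3.07232

Newton update: u ← u − f(u)/f'(u).
u_0 = 2.640000: f = -10.600256, f' = 20.908800 → u_1 = 2.640000 - (-10.600256)/(20.908800) = 3.146976
u_1 = 3.146976: f = 2.165939, f' = 29.710370 → u_2 = 3.146976 - (2.165939)/(29.710370) = 3.074074
u_2 = 3.074074: f = 0.049788, f' = 28.349793 → u_3 = 3.074074 - (0.049788)/(28.349793) = 3.072318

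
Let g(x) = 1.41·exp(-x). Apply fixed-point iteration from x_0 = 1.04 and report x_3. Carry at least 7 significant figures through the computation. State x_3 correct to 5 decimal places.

x_1 = g(1.040000) = 0.498371
x_2 = g(0.498371) = 0.856602
x_3 = g(0.856602) = 0.598689

0.59869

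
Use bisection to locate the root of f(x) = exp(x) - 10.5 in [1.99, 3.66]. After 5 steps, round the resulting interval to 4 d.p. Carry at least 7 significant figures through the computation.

[2.3031, 2.3553]

f(1.990000) = -3.184466, f(3.660000) = 28.361343 (opposite signs)
step 1: m = 2.825000, f(m) = 6.360945 > 0 → root in [1.990000, 2.825000]
step 2: m = 2.407500, f(m) = 0.606161 > 0 → root in [1.990000, 2.407500]
step 3: m = 2.198750, f(m) = -1.486261 < 0 → root in [2.198750, 2.407500]
step 4: m = 2.303125, f(m) = -0.494599 < 0 → root in [2.303125, 2.407500]
step 5: m = 2.355313, f(m) = 0.041423 > 0 → root in [2.303125, 2.355313]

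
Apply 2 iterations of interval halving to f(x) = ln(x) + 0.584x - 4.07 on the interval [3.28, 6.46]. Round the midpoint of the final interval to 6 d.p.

f(3.280000) = -0.966637, f(6.460000) = 1.568269 (opposite signs)
step 1: m = 4.870000, f(m) = 0.357174 > 0 → root in [3.280000, 4.870000]
step 2: m = 4.075000, f(m) = -0.285329 < 0 → root in [4.075000, 4.870000]
Midpoint of [4.075000, 4.870000] = 4.472500

4.472500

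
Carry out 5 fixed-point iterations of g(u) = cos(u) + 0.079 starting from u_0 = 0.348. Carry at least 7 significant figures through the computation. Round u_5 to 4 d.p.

u_1 = g(0.348000) = 1.019057
u_2 = g(1.019057) = 0.603170
u_3 = g(0.603170) = 0.902542
u_4 = g(0.902542) = 0.698617
u_5 = g(0.698617) = 0.844732

0.8447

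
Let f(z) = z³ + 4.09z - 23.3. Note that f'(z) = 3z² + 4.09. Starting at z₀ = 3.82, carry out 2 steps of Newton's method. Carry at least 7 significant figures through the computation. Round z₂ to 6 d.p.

Newton update: z ← z − f(z)/f'(z).
z_0 = 3.820000: f = 48.066768, f' = 47.867200 → z_1 = 3.820000 - (48.066768)/(47.867200) = 2.815831
z_1 = 2.815831: f = 10.543197, f' = 27.876709 → z_2 = 2.815831 - (10.543197)/(27.876709) = 2.437623

2.437623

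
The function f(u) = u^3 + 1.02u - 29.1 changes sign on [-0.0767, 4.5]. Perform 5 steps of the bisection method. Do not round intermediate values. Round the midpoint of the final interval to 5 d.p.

2.99827

f(-0.076700) = -29.178685, f(4.500000) = 66.615000 (opposite signs)
step 1: m = 2.211650, f(m) = -16.026062 < 0 → root in [2.211650, 4.500000]
step 2: m = 3.355825, f(m) = 12.114771 > 0 → root in [2.211650, 3.355825]
step 3: m = 2.783737, f(m) = -4.688865 < 0 → root in [2.783737, 3.355825]
step 4: m = 3.069781, f(m) = 2.959435 > 0 → root in [2.783737, 3.069781]
step 5: m = 2.926759, f(m) = -1.044317 < 0 → root in [2.926759, 3.069781]
Midpoint of [2.926759, 3.069781] = 2.998270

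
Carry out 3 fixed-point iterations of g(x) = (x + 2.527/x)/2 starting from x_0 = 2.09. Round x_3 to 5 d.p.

x_1 = g(2.090000) = 1.649545
x_2 = g(1.649545) = 1.590741
x_3 = g(1.590741) = 1.589654

1.58965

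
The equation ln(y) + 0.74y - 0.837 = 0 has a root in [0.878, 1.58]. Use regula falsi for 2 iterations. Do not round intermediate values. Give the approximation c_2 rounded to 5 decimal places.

False-position update: c = (a·f(b) − b·f(a))/(f(b) − f(a)); replace the endpoint whose sign matches f(c).
f(0.878000) = -0.317389, f(1.580000) = 0.789625
step 1: c = 1.079268, f(c) = 0.037942 > 0 → new bracket [0.878000, 1.079268]
step 2: c = 1.057777, f(c) = 0.001925 > 0 → new bracket [0.878000, 1.057777]

1.05778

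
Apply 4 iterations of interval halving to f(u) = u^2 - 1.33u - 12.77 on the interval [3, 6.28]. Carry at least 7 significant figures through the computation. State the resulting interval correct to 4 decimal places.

f(3.000000) = -7.760000, f(6.280000) = 18.316000 (opposite signs)
step 1: m = 4.640000, f(m) = 2.588400 > 0 → root in [3.000000, 4.640000]
step 2: m = 3.820000, f(m) = -3.258200 < 0 → root in [3.820000, 4.640000]
step 3: m = 4.230000, f(m) = -0.503000 < 0 → root in [4.230000, 4.640000]
step 4: m = 4.435000, f(m) = 1.000675 > 0 → root in [4.230000, 4.435000]

[4.2300, 4.4350]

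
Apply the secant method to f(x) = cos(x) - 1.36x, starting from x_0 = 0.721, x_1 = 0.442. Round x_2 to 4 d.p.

0.6007

f(x_0) = -0.229414, f(x_1) = 0.302778
x_2 = 0.442000 - (0.302778)·(0.442000 - 0.721000)/(0.302778 - (-0.229414)) = 0.600730; f(x_2) = 0.007930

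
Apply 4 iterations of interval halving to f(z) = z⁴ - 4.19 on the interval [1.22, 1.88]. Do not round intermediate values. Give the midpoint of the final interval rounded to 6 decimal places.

f(1.220000) = -1.974665, f(1.880000) = 8.301983 (opposite signs)
step 1: m = 1.550000, f(m) = 1.582006 > 0 → root in [1.220000, 1.550000]
step 2: m = 1.385000, f(m) = -0.510413 < 0 → root in [1.385000, 1.550000]
step 3: m = 1.467500, f(m) = 0.447805 > 0 → root in [1.385000, 1.467500]
step 4: m = 1.426250, f(m) = -0.052075 < 0 → root in [1.426250, 1.467500]
Midpoint of [1.426250, 1.467500] = 1.446875

1.446875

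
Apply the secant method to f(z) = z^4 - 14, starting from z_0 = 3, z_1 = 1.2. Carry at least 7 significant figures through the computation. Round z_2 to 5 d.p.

f(z_0) = 67.000000, f(z_1) = -11.926400
z_2 = 1.200000 - (-11.926400)·(1.200000 - 3.000000)/(-11.926400 - (67.000000)) = 1.471994; f(z_2) = -9.305122

1.47199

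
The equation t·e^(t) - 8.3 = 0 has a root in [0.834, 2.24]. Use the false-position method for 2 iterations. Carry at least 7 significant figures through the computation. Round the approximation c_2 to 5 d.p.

1.50518

f(0.834000) = -6.379706, f(2.240000) = 12.741062
step 1: c = 1.303116, f(c) = -3.503554 < 0 → new bracket [1.303116, 2.240000]
step 2: c = 1.505179, f(c) = -1.519233 < 0 → new bracket [1.505179, 2.240000]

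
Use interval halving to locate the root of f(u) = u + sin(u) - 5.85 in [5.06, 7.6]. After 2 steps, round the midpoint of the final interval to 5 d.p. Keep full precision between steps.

6.01250

f(5.060000) = -1.730189, f(7.600000) = 2.717920 (opposite signs)
step 1: m = 6.330000, f(m) = 0.526798 > 0 → root in [5.060000, 6.330000]
step 2: m = 5.695000, f(m) = -0.709852 < 0 → root in [5.695000, 6.330000]
Midpoint of [5.695000, 6.330000] = 6.012500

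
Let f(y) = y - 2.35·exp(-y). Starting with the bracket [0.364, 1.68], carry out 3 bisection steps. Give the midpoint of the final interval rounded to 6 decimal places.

0.939750

f(0.364000) = -1.268994, f(1.680000) = 1.242021 (opposite signs)
step 1: m = 1.022000, f(m) = 0.176295 > 0 → root in [0.364000, 1.022000]
step 2: m = 0.693000, f(m) = -0.482173 < 0 → root in [0.693000, 1.022000]
step 3: m = 0.857500, f(m) = -0.139420 < 0 → root in [0.857500, 1.022000]
Midpoint of [0.857500, 1.022000] = 0.939750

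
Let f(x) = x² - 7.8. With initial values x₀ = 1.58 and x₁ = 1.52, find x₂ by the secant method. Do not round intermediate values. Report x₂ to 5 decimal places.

3.29084

f(x_0) = -5.303600, f(x_1) = -5.489600
x_2 = 1.520000 - (-5.489600)·(1.520000 - 1.580000)/(-5.489600 - (-5.303600)) = 3.290839; f(x_2) = 3.029619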